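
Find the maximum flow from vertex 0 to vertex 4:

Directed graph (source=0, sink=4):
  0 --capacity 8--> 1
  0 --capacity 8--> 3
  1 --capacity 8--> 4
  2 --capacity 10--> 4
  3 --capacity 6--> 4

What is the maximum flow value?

Computing max flow:
  Flow on (0->1): 8/8
  Flow on (0->3): 6/8
  Flow on (1->4): 8/8
  Flow on (3->4): 6/6
Maximum flow = 14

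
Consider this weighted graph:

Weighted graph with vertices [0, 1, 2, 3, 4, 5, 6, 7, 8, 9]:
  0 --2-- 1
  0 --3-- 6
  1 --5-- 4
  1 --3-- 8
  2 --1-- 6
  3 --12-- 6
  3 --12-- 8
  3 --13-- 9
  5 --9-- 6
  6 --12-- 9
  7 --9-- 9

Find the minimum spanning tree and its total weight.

Applying Kruskal's algorithm (sort edges by weight, add if no cycle):
  Add (2,6) w=1
  Add (0,1) w=2
  Add (0,6) w=3
  Add (1,8) w=3
  Add (1,4) w=5
  Add (5,6) w=9
  Add (7,9) w=9
  Add (3,6) w=12
  Skip (3,8) w=12 (creates cycle)
  Add (6,9) w=12
  Skip (3,9) w=13 (creates cycle)
MST weight = 56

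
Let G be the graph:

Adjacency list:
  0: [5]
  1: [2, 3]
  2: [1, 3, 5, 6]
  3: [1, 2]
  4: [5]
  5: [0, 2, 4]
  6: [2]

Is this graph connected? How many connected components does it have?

Checking connectivity: the graph has 1 connected component(s).
All vertices are reachable from each other. The graph IS connected.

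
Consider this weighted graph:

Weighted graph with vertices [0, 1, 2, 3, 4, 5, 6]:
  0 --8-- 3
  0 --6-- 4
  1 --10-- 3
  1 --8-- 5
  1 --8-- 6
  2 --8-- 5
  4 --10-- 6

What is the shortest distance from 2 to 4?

Using Dijkstra's algorithm from vertex 2:
Shortest path: 2 -> 5 -> 1 -> 6 -> 4
Total weight: 8 + 8 + 8 + 10 = 34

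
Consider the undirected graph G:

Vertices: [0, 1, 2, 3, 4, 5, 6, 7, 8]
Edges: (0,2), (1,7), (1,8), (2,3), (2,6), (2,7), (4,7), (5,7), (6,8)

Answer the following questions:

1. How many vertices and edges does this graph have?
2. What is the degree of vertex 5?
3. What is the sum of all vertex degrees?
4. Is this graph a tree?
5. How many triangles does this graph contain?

Count: 9 vertices, 9 edges.
Vertex 5 has neighbors [7], degree = 1.
Handshaking lemma: 2 * 9 = 18.
A tree on 9 vertices has 8 edges. This graph has 9 edges (1 extra). Not a tree.
Number of triangles = 0.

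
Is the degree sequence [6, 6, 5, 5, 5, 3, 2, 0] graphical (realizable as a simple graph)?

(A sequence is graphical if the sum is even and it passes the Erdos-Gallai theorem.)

Sum of degrees = 32. Sum is even but fails Erdos-Gallai. The sequence is NOT graphical.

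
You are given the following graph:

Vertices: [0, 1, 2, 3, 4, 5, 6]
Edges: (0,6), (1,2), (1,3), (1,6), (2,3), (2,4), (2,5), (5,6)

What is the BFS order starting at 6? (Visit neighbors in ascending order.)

BFS from vertex 6 (neighbors processed in ascending order):
Visit order: 6, 0, 1, 5, 2, 3, 4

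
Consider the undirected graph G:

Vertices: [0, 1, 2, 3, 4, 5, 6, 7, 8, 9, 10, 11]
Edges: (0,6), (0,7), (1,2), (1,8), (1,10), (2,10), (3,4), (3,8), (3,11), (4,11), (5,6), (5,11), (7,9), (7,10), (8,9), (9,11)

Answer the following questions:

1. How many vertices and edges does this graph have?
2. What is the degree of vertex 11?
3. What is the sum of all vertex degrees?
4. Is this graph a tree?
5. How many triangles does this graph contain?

Count: 12 vertices, 16 edges.
Vertex 11 has neighbors [3, 4, 5, 9], degree = 4.
Handshaking lemma: 2 * 16 = 32.
A tree on 12 vertices has 11 edges. This graph has 16 edges (5 extra). Not a tree.
Number of triangles = 2.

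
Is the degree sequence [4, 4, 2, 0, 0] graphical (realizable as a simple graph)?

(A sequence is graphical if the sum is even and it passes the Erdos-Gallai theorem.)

Sum of degrees = 10. Sum is even but fails Erdos-Gallai. The sequence is NOT graphical.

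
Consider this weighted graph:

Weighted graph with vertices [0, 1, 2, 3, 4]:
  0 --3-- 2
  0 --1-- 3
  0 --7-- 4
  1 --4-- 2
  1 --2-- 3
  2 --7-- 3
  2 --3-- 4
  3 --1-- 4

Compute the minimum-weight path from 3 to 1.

Using Dijkstra's algorithm from vertex 3:
Shortest path: 3 -> 1
Total weight: 2 = 2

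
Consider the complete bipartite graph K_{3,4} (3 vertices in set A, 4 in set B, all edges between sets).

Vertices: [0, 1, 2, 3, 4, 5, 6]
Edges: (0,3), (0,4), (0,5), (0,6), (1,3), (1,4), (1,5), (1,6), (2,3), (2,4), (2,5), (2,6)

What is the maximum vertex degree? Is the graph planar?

Set-A vertices have degree 4; set-B vertices have degree 3. Maximum degree = max(3,4) = 4.
K_{3,4} contains K_{3,3} as a subgraph (since both sides have >= 3 vertices); by Kuratowski's theorem it is not planar.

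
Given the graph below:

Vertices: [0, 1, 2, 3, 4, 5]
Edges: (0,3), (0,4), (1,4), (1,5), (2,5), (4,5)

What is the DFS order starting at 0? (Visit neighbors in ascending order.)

DFS from vertex 0 (neighbors processed in ascending order):
Visit order: 0, 3, 4, 1, 5, 2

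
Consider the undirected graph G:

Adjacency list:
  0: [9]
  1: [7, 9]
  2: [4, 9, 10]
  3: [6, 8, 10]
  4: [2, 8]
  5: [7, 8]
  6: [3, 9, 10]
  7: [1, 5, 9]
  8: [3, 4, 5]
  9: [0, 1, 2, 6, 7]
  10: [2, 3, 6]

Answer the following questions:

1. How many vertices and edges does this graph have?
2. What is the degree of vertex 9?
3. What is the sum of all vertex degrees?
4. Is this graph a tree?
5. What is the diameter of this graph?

Count: 11 vertices, 15 edges.
Vertex 9 has neighbors [0, 1, 2, 6, 7], degree = 5.
Handshaking lemma: 2 * 15 = 30.
A tree on 11 vertices has 10 edges. This graph has 15 edges (5 extra). Not a tree.
Diameter (longest shortest path) = 4.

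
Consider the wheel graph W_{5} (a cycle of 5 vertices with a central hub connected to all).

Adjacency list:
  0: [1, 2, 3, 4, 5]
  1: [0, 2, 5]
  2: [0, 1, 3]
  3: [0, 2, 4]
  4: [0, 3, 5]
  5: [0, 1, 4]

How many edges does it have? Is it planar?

Wheel graph W_{5}: 5 cycle edges + 5 spoke edges = 10 edges.
Total vertices: 6.
The graph is planar.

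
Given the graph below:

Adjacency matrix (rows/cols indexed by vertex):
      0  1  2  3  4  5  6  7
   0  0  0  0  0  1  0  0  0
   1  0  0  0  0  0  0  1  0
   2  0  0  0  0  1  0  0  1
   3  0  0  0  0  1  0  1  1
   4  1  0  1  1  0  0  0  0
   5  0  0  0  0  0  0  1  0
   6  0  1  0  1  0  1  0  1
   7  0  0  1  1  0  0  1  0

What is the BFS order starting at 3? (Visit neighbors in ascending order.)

BFS from vertex 3 (neighbors processed in ascending order):
Visit order: 3, 4, 6, 7, 0, 2, 1, 5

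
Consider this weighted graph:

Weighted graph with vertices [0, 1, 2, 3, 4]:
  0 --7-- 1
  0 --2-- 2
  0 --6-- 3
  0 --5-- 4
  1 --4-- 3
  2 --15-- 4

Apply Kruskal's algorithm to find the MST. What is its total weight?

Applying Kruskal's algorithm (sort edges by weight, add if no cycle):
  Add (0,2) w=2
  Add (1,3) w=4
  Add (0,4) w=5
  Add (0,3) w=6
  Skip (0,1) w=7 (creates cycle)
  Skip (2,4) w=15 (creates cycle)
MST weight = 17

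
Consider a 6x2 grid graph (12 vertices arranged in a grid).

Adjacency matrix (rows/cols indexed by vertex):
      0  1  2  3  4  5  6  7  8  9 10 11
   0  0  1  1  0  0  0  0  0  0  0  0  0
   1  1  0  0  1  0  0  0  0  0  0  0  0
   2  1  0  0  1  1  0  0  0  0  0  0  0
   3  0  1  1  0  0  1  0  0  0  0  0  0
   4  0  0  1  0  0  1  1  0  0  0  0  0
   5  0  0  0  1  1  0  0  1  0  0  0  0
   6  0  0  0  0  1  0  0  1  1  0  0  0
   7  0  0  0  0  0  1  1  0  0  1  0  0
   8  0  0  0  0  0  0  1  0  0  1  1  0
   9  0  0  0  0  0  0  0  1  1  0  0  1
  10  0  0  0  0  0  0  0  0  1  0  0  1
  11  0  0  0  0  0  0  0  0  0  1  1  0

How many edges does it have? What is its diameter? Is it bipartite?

A 6x2 grid has 10 vertical edges and 6 horizontal edges.
Total edges = 10 + 6 = 16.
Diameter = (6-1) + (2-1) = 6 (corner to opposite corner).
Grid graphs are bipartite (checkerboard coloring).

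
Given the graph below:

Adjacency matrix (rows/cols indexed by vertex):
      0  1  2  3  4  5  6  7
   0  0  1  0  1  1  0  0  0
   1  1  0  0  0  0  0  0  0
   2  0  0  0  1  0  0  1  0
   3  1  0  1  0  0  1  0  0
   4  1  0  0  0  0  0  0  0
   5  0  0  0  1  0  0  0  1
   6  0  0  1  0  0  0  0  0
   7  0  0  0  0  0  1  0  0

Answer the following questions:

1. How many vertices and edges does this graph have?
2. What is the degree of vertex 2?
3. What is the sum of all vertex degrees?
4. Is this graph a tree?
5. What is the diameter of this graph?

Count: 8 vertices, 7 edges.
Vertex 2 has neighbors [3, 6], degree = 2.
Handshaking lemma: 2 * 7 = 14.
A graph is a tree iff it is connected and has exactly n-1 edges. This graph is connected (all 8 vertices in one component) and has 8-1 = 7 edges. It is a tree.
Diameter (longest shortest path) = 4.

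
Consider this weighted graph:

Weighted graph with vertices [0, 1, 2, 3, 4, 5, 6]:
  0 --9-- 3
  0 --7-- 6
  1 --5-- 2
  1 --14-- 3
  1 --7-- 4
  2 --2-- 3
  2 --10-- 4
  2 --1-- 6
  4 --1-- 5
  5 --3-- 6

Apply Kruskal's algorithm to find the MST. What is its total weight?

Applying Kruskal's algorithm (sort edges by weight, add if no cycle):
  Add (2,6) w=1
  Add (4,5) w=1
  Add (2,3) w=2
  Add (5,6) w=3
  Add (1,2) w=5
  Add (0,6) w=7
  Skip (1,4) w=7 (creates cycle)
  Skip (0,3) w=9 (creates cycle)
  Skip (2,4) w=10 (creates cycle)
  Skip (1,3) w=14 (creates cycle)
MST weight = 19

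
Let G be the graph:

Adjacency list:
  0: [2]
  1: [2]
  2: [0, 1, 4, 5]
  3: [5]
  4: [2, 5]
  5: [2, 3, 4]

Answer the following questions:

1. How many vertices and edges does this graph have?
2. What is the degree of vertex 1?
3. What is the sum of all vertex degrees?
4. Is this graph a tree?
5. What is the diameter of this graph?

Count: 6 vertices, 6 edges.
Vertex 1 has neighbors [2], degree = 1.
Handshaking lemma: 2 * 6 = 12.
A tree on 6 vertices has 5 edges. This graph has 6 edges (1 extra). Not a tree.
Diameter (longest shortest path) = 3.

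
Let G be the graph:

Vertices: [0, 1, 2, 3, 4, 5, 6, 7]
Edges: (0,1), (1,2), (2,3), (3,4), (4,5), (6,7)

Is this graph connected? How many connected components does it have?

Checking connectivity: the graph has 2 connected component(s).
Components: [[0, 1, 2, 3, 4, 5], [6, 7]]. The graph is NOT connected.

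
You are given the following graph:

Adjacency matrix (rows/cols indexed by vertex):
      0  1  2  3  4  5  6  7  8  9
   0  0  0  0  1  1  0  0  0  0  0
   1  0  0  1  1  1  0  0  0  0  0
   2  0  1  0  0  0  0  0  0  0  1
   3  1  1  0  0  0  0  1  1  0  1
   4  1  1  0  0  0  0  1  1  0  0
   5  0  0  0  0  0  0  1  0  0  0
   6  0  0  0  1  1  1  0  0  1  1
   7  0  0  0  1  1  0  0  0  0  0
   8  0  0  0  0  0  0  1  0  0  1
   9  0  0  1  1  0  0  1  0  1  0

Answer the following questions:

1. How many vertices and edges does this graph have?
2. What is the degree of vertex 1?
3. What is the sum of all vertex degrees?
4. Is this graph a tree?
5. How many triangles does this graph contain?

Count: 10 vertices, 15 edges.
Vertex 1 has neighbors [2, 3, 4], degree = 3.
Handshaking lemma: 2 * 15 = 30.
A tree on 10 vertices has 9 edges. This graph has 15 edges (6 extra). Not a tree.
Number of triangles = 2.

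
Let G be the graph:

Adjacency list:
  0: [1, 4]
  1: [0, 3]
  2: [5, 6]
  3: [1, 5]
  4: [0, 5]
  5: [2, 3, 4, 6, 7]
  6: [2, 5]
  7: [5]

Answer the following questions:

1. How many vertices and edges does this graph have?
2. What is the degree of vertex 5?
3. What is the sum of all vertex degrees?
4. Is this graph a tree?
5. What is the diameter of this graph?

Count: 8 vertices, 9 edges.
Vertex 5 has neighbors [2, 3, 4, 6, 7], degree = 5.
Handshaking lemma: 2 * 9 = 18.
A tree on 8 vertices has 7 edges. This graph has 9 edges (2 extra). Not a tree.
Diameter (longest shortest path) = 3.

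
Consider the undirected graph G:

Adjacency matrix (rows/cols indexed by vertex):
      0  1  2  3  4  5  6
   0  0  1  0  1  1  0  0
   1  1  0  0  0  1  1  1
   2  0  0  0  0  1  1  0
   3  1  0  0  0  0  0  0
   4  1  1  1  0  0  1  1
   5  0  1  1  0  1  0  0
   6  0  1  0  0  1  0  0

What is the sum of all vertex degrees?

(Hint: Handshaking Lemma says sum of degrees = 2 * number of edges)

Count edges: 10 edges.
By Handshaking Lemma: sum of degrees = 2 * 10 = 20.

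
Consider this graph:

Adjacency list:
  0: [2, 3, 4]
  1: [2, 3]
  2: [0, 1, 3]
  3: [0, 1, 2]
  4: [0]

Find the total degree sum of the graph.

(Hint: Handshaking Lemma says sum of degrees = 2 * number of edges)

Count edges: 6 edges.
By Handshaking Lemma: sum of degrees = 2 * 6 = 12.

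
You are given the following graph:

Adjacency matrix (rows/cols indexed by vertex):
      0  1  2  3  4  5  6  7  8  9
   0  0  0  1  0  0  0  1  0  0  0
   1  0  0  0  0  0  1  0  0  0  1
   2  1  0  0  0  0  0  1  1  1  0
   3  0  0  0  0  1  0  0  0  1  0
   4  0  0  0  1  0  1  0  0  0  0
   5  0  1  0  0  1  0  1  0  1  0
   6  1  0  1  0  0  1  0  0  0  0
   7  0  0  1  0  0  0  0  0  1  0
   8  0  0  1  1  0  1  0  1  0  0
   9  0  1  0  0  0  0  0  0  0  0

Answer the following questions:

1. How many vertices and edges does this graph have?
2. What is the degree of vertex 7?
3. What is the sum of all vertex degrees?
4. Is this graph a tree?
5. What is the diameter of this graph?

Count: 10 vertices, 13 edges.
Vertex 7 has neighbors [2, 8], degree = 2.
Handshaking lemma: 2 * 13 = 26.
A tree on 10 vertices has 9 edges. This graph has 13 edges (4 extra). Not a tree.
Diameter (longest shortest path) = 4.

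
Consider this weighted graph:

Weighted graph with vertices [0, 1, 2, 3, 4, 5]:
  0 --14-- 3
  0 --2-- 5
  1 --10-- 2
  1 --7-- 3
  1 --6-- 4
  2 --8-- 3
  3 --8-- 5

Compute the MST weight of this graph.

Applying Kruskal's algorithm (sort edges by weight, add if no cycle):
  Add (0,5) w=2
  Add (1,4) w=6
  Add (1,3) w=7
  Add (2,3) w=8
  Add (3,5) w=8
  Skip (1,2) w=10 (creates cycle)
  Skip (0,3) w=14 (creates cycle)
MST weight = 31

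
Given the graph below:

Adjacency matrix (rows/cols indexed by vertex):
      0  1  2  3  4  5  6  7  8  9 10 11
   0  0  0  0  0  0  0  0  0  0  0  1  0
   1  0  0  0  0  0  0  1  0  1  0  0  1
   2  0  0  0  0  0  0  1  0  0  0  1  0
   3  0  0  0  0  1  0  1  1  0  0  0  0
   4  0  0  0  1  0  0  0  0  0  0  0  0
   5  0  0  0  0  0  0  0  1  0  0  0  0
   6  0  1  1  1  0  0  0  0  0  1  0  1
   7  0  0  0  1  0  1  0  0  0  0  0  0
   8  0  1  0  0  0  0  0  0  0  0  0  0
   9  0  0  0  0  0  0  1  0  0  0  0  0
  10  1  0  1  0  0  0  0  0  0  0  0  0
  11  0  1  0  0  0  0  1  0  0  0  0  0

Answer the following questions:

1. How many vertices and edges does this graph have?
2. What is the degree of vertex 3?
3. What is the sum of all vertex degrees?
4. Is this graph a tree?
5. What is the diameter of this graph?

Count: 12 vertices, 12 edges.
Vertex 3 has neighbors [4, 6, 7], degree = 3.
Handshaking lemma: 2 * 12 = 24.
A tree on 12 vertices has 11 edges. This graph has 12 edges (1 extra). Not a tree.
Diameter (longest shortest path) = 6.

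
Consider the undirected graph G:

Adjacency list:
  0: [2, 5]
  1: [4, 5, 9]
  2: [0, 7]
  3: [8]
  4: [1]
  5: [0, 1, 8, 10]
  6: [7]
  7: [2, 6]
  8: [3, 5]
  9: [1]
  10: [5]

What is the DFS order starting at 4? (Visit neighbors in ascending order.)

DFS from vertex 4 (neighbors processed in ascending order):
Visit order: 4, 1, 5, 0, 2, 7, 6, 8, 3, 10, 9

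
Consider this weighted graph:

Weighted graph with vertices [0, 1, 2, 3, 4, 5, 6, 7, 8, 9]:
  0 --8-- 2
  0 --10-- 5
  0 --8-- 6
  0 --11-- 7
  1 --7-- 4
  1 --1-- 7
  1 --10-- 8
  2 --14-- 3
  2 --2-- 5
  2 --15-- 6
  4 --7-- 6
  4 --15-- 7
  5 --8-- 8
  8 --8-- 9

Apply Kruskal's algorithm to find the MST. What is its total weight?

Applying Kruskal's algorithm (sort edges by weight, add if no cycle):
  Add (1,7) w=1
  Add (2,5) w=2
  Add (1,4) w=7
  Add (4,6) w=7
  Add (0,2) w=8
  Add (0,6) w=8
  Add (5,8) w=8
  Add (8,9) w=8
  Skip (0,5) w=10 (creates cycle)
  Skip (1,8) w=10 (creates cycle)
  Skip (0,7) w=11 (creates cycle)
  Add (2,3) w=14
  Skip (2,6) w=15 (creates cycle)
  Skip (4,7) w=15 (creates cycle)
MST weight = 63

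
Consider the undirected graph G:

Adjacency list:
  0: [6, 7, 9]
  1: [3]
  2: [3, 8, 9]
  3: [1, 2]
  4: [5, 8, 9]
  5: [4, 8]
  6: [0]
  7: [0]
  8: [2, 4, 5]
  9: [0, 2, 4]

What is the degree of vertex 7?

Vertex 7 has neighbors [0], so deg(7) = 1.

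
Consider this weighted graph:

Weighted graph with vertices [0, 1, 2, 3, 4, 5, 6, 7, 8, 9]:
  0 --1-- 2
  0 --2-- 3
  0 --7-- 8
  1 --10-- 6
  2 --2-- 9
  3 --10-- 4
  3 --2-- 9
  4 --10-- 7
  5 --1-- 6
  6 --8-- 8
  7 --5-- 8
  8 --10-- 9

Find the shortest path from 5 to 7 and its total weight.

Using Dijkstra's algorithm from vertex 5:
Shortest path: 5 -> 6 -> 8 -> 7
Total weight: 1 + 8 + 5 = 14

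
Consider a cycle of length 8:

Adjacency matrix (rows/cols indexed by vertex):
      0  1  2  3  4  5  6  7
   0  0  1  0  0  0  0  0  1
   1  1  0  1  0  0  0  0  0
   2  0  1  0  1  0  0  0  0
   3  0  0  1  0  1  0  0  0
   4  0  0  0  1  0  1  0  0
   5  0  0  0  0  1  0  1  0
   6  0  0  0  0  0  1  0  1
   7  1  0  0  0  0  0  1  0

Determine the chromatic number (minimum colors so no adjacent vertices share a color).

This is an even cycle (C_8). Even cycles are bipartite.
Chromatic number = 2.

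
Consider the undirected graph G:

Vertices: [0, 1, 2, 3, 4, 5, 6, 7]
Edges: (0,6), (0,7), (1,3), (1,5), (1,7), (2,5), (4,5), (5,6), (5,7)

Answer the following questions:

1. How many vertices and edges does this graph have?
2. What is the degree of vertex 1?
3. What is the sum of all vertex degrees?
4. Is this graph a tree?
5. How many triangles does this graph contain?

Count: 8 vertices, 9 edges.
Vertex 1 has neighbors [3, 5, 7], degree = 3.
Handshaking lemma: 2 * 9 = 18.
A tree on 8 vertices has 7 edges. This graph has 9 edges (2 extra). Not a tree.
Number of triangles = 1.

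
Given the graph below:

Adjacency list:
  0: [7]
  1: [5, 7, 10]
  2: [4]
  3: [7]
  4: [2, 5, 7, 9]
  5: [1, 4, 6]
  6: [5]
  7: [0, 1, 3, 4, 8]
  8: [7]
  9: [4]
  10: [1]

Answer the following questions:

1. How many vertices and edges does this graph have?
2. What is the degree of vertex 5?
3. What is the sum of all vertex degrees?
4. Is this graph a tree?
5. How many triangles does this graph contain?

Count: 11 vertices, 11 edges.
Vertex 5 has neighbors [1, 4, 6], degree = 3.
Handshaking lemma: 2 * 11 = 22.
A tree on 11 vertices has 10 edges. This graph has 11 edges (1 extra). Not a tree.
Number of triangles = 0.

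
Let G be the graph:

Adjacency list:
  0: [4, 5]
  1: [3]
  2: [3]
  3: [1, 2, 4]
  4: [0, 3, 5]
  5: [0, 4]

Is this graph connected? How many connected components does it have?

Checking connectivity: the graph has 1 connected component(s).
All vertices are reachable from each other. The graph IS connected.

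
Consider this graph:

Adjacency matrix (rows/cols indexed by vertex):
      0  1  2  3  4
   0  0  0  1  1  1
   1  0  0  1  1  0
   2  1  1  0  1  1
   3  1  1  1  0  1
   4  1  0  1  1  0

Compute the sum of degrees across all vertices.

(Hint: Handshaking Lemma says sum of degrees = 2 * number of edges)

Count edges: 8 edges.
By Handshaking Lemma: sum of degrees = 2 * 8 = 16.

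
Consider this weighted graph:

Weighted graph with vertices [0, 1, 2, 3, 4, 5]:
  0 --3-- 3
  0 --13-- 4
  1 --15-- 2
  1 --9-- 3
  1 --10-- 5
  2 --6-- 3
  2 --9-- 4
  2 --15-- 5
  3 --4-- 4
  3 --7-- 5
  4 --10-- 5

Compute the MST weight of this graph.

Applying Kruskal's algorithm (sort edges by weight, add if no cycle):
  Add (0,3) w=3
  Add (3,4) w=4
  Add (2,3) w=6
  Add (3,5) w=7
  Add (1,3) w=9
  Skip (2,4) w=9 (creates cycle)
  Skip (1,5) w=10 (creates cycle)
  Skip (4,5) w=10 (creates cycle)
  Skip (0,4) w=13 (creates cycle)
  Skip (1,2) w=15 (creates cycle)
  Skip (2,5) w=15 (creates cycle)
MST weight = 29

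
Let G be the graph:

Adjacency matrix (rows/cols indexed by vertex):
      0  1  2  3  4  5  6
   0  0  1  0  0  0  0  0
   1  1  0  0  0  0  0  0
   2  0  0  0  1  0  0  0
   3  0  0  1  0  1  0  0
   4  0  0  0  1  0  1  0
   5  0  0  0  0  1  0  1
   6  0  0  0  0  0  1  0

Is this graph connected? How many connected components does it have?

Checking connectivity: the graph has 2 connected component(s).
Components: [[0, 1], [2, 3, 4, 5, 6]]. The graph is NOT connected.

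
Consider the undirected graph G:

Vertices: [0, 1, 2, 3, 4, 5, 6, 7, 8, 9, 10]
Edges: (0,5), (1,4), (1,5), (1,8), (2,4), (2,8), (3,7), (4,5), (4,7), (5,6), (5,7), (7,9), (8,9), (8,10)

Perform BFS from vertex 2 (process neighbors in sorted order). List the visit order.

BFS from vertex 2 (neighbors processed in ascending order):
Visit order: 2, 4, 8, 1, 5, 7, 9, 10, 0, 6, 3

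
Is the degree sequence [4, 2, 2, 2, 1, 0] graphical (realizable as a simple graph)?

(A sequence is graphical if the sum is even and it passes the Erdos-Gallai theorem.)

Sum of degrees = 11. Sum is odd, so the sequence is NOT graphical.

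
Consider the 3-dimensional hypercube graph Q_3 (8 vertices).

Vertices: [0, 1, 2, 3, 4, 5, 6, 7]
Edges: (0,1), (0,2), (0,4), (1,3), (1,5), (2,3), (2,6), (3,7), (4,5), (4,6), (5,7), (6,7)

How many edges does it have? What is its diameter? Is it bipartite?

The 3-dimensional hypercube Q_3 has 8 vertices and each vertex has degree 3.
Total edges = 8 * 3 / 2 = 12.
Diameter = 3 (max Hamming distance between binary labels).
Hypercubes are bipartite (partition by parity of binary representation).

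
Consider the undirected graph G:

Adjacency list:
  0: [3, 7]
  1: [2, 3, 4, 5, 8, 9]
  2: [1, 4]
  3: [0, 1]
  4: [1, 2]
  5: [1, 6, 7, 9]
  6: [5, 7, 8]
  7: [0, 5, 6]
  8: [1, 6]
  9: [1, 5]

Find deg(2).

Vertex 2 has neighbors [1, 4], so deg(2) = 2.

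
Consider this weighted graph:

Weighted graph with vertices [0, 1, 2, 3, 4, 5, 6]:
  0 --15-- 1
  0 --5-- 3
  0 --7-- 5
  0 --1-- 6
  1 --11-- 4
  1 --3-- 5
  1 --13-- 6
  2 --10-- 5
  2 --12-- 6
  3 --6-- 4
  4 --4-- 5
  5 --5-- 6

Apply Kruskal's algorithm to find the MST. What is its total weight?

Applying Kruskal's algorithm (sort edges by weight, add if no cycle):
  Add (0,6) w=1
  Add (1,5) w=3
  Add (4,5) w=4
  Add (0,3) w=5
  Add (5,6) w=5
  Skip (3,4) w=6 (creates cycle)
  Skip (0,5) w=7 (creates cycle)
  Add (2,5) w=10
  Skip (1,4) w=11 (creates cycle)
  Skip (2,6) w=12 (creates cycle)
  Skip (1,6) w=13 (creates cycle)
  Skip (0,1) w=15 (creates cycle)
MST weight = 28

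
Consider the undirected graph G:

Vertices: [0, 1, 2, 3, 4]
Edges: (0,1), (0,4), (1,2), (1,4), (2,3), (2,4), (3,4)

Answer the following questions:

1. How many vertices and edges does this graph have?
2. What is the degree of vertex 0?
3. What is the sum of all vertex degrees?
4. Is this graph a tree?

Count: 5 vertices, 7 edges.
Vertex 0 has neighbors [1, 4], degree = 2.
Handshaking lemma: 2 * 7 = 14.
A tree on 5 vertices has 4 edges. This graph has 7 edges (3 extra). Not a tree.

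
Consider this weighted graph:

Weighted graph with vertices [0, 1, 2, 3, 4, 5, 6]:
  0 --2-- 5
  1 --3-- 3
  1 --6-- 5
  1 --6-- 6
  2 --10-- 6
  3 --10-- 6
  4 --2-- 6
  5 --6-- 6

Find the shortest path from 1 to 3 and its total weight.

Using Dijkstra's algorithm from vertex 1:
Shortest path: 1 -> 3
Total weight: 3 = 3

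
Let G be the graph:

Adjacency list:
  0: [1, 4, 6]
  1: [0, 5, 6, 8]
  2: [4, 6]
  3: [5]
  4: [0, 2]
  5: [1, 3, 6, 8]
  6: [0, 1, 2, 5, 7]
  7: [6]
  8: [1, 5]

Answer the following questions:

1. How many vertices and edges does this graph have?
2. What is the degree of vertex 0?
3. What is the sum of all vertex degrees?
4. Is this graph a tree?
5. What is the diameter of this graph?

Count: 9 vertices, 12 edges.
Vertex 0 has neighbors [1, 4, 6], degree = 3.
Handshaking lemma: 2 * 12 = 24.
A tree on 9 vertices has 8 edges. This graph has 12 edges (4 extra). Not a tree.
Diameter (longest shortest path) = 4.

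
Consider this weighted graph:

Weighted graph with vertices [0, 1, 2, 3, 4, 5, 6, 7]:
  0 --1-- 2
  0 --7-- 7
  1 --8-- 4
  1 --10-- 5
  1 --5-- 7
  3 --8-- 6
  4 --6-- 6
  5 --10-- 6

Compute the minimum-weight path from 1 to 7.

Using Dijkstra's algorithm from vertex 1:
Shortest path: 1 -> 7
Total weight: 5 = 5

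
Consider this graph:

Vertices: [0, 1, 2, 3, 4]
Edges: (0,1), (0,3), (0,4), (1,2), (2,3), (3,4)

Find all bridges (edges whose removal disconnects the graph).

No bridges found. The graph is 2-edge-connected (no single edge removal disconnects it).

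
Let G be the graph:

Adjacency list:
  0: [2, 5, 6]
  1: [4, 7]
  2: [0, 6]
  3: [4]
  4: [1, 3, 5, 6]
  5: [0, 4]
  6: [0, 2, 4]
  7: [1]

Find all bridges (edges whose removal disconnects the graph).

A bridge is an edge whose removal increases the number of connected components.
Bridges found: (1,4), (1,7), (3,4)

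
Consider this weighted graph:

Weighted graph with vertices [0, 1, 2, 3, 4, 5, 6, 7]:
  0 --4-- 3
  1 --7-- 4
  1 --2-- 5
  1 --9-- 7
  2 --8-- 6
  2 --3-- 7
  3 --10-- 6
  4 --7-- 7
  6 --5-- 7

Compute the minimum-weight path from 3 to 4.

Using Dijkstra's algorithm from vertex 3:
Shortest path: 3 -> 6 -> 7 -> 4
Total weight: 10 + 5 + 7 = 22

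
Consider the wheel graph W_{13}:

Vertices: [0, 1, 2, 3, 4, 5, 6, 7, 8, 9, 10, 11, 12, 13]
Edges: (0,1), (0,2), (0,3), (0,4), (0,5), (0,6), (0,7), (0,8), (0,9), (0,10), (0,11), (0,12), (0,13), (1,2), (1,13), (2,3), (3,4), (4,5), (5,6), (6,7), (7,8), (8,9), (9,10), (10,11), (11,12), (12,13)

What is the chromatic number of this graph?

W_{13} = C_{13} plus a hub adjacent to every cycle vertex.
The outer cycle needs 3 colors (odd cycle); the hub is adjacent to all of them so needs a fresh color.
Chromatic number = 3 + 1 = 4.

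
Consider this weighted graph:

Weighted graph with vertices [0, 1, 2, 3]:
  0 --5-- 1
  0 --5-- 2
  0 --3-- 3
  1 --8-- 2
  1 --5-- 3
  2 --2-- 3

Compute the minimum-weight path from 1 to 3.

Using Dijkstra's algorithm from vertex 1:
Shortest path: 1 -> 3
Total weight: 5 = 5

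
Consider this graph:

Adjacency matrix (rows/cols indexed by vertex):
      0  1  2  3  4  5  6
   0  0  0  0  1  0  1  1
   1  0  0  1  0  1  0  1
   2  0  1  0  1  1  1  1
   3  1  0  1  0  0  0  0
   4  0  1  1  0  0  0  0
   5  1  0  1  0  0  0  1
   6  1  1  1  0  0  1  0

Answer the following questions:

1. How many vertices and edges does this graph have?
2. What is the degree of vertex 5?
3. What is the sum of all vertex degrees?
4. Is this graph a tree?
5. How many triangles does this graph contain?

Count: 7 vertices, 11 edges.
Vertex 5 has neighbors [0, 2, 6], degree = 3.
Handshaking lemma: 2 * 11 = 22.
A tree on 7 vertices has 6 edges. This graph has 11 edges (5 extra). Not a tree.
Number of triangles = 4.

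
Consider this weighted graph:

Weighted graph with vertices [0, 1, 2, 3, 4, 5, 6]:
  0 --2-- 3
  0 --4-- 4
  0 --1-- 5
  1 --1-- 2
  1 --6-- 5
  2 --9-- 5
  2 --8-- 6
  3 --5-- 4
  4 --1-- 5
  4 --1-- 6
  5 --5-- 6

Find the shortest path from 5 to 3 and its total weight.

Using Dijkstra's algorithm from vertex 5:
Shortest path: 5 -> 0 -> 3
Total weight: 1 + 2 = 3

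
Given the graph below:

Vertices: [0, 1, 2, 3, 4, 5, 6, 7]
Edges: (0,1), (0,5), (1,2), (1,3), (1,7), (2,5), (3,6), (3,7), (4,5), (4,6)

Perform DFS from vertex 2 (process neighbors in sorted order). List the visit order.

DFS from vertex 2 (neighbors processed in ascending order):
Visit order: 2, 1, 0, 5, 4, 6, 3, 7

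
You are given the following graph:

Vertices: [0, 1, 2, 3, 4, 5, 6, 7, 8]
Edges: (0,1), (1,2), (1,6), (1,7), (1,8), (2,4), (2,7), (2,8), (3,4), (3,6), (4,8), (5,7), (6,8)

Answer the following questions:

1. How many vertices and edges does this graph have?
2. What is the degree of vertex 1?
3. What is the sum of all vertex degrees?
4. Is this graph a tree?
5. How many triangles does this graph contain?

Count: 9 vertices, 13 edges.
Vertex 1 has neighbors [0, 2, 6, 7, 8], degree = 5.
Handshaking lemma: 2 * 13 = 26.
A tree on 9 vertices has 8 edges. This graph has 13 edges (5 extra). Not a tree.
Number of triangles = 4.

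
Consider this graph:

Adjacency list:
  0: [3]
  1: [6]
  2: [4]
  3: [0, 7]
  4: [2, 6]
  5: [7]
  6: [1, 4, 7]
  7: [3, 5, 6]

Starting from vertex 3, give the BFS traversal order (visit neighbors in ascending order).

BFS from vertex 3 (neighbors processed in ascending order):
Visit order: 3, 0, 7, 5, 6, 1, 4, 2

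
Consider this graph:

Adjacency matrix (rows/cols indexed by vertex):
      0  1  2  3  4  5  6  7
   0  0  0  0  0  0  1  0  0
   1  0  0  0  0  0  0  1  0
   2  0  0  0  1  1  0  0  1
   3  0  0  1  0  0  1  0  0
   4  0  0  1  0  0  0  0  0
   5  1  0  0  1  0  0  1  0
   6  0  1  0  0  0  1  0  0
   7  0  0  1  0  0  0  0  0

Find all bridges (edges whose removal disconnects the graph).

A bridge is an edge whose removal increases the number of connected components.
Bridges found: (0,5), (1,6), (2,3), (2,4), (2,7), (3,5), (5,6)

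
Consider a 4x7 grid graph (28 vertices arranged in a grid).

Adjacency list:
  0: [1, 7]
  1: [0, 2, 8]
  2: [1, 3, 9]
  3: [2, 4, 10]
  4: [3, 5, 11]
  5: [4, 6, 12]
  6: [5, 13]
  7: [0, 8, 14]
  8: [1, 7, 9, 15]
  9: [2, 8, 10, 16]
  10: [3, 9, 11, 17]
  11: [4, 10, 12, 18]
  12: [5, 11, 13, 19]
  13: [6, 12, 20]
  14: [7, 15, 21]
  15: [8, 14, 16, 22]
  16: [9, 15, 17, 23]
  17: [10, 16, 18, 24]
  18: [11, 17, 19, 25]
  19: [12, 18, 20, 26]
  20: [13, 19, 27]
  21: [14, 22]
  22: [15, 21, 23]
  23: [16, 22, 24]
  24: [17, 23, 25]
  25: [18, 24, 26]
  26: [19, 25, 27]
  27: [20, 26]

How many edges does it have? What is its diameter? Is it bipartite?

A 4x7 grid has 21 vertical edges and 24 horizontal edges.
Total edges = 21 + 24 = 45.
Diameter = (4-1) + (7-1) = 9 (corner to opposite corner).
Grid graphs are bipartite (checkerboard coloring).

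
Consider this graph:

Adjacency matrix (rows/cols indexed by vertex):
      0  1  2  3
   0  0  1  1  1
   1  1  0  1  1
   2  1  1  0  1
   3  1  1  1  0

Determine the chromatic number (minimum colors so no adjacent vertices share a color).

The graph has a maximum clique of size 4 (lower bound on chromatic number).
A valid 4-coloring: {0: 0, 1: 1, 2: 2, 3: 3}.
Chromatic number = 4.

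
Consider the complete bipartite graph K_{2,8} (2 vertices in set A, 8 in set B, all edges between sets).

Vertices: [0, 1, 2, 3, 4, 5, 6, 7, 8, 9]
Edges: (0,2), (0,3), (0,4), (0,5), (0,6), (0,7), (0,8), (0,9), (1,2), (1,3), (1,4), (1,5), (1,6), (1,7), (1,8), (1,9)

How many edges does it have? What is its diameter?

K_{2,8} has 2 * 8 = 16 edges.
Any vertex reaches any opposite-side vertex in 1 step; same-side vertices reach in 2 steps via any opposite-side vertex.
Diameter = 2.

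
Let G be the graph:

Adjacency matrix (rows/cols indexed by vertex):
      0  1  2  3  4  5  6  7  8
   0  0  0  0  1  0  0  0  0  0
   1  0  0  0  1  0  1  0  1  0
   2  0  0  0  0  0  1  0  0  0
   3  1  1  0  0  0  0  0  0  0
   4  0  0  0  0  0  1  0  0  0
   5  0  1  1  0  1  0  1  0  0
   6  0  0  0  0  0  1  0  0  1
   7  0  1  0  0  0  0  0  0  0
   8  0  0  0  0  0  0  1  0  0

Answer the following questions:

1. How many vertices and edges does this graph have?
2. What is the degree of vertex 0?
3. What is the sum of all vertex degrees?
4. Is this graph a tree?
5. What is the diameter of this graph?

Count: 9 vertices, 8 edges.
Vertex 0 has neighbors [3], degree = 1.
Handshaking lemma: 2 * 8 = 16.
A graph is a tree iff it is connected and has exactly n-1 edges. This graph is connected (all 9 vertices in one component) and has 9-1 = 8 edges. It is a tree.
Diameter (longest shortest path) = 5.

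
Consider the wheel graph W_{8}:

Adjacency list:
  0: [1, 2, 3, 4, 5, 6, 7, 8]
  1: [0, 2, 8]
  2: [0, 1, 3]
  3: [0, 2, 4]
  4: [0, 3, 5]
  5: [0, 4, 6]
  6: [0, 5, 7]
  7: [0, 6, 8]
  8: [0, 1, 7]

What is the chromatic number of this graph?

W_{8} = C_{8} plus a hub adjacent to every cycle vertex.
The outer cycle needs 2 colors (even cycle); the hub is adjacent to all of them so needs a fresh color.
Chromatic number = 2 + 1 = 3.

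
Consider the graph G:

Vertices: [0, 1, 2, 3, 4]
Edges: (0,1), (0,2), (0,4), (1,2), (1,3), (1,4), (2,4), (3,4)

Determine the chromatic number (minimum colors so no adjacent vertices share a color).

The graph has a maximum clique of size 4 (lower bound on chromatic number).
A valid 4-coloring: {0: 2, 1: 0, 2: 3, 3: 2, 4: 1}.
Chromatic number = 4.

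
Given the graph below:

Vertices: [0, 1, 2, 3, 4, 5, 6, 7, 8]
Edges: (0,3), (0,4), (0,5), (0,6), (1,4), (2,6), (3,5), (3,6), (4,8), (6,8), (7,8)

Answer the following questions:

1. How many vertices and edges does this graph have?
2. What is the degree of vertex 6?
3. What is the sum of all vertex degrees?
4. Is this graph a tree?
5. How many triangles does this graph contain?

Count: 9 vertices, 11 edges.
Vertex 6 has neighbors [0, 2, 3, 8], degree = 4.
Handshaking lemma: 2 * 11 = 22.
A tree on 9 vertices has 8 edges. This graph has 11 edges (3 extra). Not a tree.
Number of triangles = 2.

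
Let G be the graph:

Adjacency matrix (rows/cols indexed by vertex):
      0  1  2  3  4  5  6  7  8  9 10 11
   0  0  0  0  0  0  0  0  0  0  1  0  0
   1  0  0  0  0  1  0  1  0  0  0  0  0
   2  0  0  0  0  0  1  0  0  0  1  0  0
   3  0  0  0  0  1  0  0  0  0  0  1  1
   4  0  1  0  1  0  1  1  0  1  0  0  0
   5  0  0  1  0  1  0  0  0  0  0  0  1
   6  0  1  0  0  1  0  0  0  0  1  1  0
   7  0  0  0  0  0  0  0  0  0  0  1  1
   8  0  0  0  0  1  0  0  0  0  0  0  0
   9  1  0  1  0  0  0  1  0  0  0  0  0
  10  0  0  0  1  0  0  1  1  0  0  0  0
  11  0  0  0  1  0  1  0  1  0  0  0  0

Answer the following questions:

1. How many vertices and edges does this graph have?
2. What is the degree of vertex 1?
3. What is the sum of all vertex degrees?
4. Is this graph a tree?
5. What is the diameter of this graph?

Count: 12 vertices, 16 edges.
Vertex 1 has neighbors [4, 6], degree = 2.
Handshaking lemma: 2 * 16 = 32.
A tree on 12 vertices has 11 edges. This graph has 16 edges (5 extra). Not a tree.
Diameter (longest shortest path) = 4.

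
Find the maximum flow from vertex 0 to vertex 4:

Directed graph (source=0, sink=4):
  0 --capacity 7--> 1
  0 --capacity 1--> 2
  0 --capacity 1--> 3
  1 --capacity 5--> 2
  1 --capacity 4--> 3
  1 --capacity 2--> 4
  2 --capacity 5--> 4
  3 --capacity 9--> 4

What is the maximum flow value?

Computing max flow:
  Flow on (0->1): 7/7
  Flow on (0->2): 1/1
  Flow on (0->3): 1/1
  Flow on (1->2): 4/5
  Flow on (1->3): 1/4
  Flow on (1->4): 2/2
  Flow on (2->4): 5/5
  Flow on (3->4): 2/9
Maximum flow = 9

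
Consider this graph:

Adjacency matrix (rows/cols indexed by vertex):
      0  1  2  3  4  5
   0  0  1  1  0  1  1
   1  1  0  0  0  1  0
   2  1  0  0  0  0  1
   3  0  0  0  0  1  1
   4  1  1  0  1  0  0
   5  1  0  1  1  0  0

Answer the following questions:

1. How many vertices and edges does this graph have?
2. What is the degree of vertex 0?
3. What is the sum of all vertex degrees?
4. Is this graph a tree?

Count: 6 vertices, 8 edges.
Vertex 0 has neighbors [1, 2, 4, 5], degree = 4.
Handshaking lemma: 2 * 8 = 16.
A tree on 6 vertices has 5 edges. This graph has 8 edges (3 extra). Not a tree.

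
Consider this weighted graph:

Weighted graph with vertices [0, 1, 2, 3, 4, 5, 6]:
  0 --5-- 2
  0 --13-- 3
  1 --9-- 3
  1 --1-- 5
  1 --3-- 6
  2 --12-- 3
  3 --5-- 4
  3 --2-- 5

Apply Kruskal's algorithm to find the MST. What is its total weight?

Applying Kruskal's algorithm (sort edges by weight, add if no cycle):
  Add (1,5) w=1
  Add (3,5) w=2
  Add (1,6) w=3
  Add (0,2) w=5
  Add (3,4) w=5
  Skip (1,3) w=9 (creates cycle)
  Add (2,3) w=12
  Skip (0,3) w=13 (creates cycle)
MST weight = 28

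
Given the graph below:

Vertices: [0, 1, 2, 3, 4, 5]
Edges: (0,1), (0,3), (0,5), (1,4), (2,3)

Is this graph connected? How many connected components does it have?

Checking connectivity: the graph has 1 connected component(s).
All vertices are reachable from each other. The graph IS connected.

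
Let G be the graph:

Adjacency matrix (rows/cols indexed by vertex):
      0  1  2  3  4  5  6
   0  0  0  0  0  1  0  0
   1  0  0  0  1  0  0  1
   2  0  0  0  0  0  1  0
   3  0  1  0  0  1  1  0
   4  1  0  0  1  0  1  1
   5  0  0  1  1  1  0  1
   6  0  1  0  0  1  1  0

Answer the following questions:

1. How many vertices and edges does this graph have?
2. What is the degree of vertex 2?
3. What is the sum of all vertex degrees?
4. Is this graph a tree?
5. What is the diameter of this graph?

Count: 7 vertices, 9 edges.
Vertex 2 has neighbors [5], degree = 1.
Handshaking lemma: 2 * 9 = 18.
A tree on 7 vertices has 6 edges. This graph has 9 edges (3 extra). Not a tree.
Diameter (longest shortest path) = 3.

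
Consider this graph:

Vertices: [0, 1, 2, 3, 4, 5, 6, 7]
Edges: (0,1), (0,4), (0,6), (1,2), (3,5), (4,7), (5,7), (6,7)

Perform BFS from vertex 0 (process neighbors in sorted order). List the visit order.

BFS from vertex 0 (neighbors processed in ascending order):
Visit order: 0, 1, 4, 6, 2, 7, 5, 3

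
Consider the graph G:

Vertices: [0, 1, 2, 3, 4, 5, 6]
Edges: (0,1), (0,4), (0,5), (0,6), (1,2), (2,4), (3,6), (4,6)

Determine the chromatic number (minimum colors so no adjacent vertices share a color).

The graph has a maximum clique of size 3 (lower bound on chromatic number).
A valid 3-coloring: {0: 0, 1: 1, 2: 0, 3: 0, 4: 1, 5: 1, 6: 2}.
Chromatic number = 3.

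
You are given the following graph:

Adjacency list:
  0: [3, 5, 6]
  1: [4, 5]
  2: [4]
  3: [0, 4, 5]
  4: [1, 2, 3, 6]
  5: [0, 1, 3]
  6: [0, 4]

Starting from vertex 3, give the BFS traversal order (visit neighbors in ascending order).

BFS from vertex 3 (neighbors processed in ascending order):
Visit order: 3, 0, 4, 5, 6, 1, 2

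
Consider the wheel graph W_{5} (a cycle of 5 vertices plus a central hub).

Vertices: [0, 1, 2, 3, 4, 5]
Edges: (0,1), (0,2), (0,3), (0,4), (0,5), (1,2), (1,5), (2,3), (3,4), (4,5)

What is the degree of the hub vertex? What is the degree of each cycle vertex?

The hub connects to all 5 cycle vertices, so deg(hub) = 5.
Each cycle vertex connects to 2 neighbors on the cycle plus the hub, so deg(cycle vertex) = 3.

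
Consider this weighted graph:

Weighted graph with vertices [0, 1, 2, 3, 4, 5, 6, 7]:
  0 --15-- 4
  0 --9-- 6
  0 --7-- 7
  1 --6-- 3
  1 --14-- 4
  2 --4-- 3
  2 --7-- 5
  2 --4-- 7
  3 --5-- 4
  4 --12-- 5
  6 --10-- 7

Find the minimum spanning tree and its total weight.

Applying Kruskal's algorithm (sort edges by weight, add if no cycle):
  Add (2,3) w=4
  Add (2,7) w=4
  Add (3,4) w=5
  Add (1,3) w=6
  Add (0,7) w=7
  Add (2,5) w=7
  Add (0,6) w=9
  Skip (6,7) w=10 (creates cycle)
  Skip (4,5) w=12 (creates cycle)
  Skip (1,4) w=14 (creates cycle)
  Skip (0,4) w=15 (creates cycle)
MST weight = 42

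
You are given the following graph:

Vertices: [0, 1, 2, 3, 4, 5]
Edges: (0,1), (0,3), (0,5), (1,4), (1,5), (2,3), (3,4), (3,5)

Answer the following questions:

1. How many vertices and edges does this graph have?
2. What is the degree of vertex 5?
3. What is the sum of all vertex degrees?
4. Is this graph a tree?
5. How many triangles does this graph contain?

Count: 6 vertices, 8 edges.
Vertex 5 has neighbors [0, 1, 3], degree = 3.
Handshaking lemma: 2 * 8 = 16.
A tree on 6 vertices has 5 edges. This graph has 8 edges (3 extra). Not a tree.
Number of triangles = 2.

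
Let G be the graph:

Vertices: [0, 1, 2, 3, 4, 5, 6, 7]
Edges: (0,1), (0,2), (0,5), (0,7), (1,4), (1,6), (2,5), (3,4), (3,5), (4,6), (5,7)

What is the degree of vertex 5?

Vertex 5 has neighbors [0, 2, 3, 7], so deg(5) = 4.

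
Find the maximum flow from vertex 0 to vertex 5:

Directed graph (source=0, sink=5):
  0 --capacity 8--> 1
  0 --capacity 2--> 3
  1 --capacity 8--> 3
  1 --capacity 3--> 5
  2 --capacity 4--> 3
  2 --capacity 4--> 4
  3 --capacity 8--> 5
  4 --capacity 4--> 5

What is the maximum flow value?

Computing max flow:
  Flow on (0->1): 8/8
  Flow on (0->3): 2/2
  Flow on (1->3): 5/8
  Flow on (1->5): 3/3
  Flow on (3->5): 7/8
Maximum flow = 10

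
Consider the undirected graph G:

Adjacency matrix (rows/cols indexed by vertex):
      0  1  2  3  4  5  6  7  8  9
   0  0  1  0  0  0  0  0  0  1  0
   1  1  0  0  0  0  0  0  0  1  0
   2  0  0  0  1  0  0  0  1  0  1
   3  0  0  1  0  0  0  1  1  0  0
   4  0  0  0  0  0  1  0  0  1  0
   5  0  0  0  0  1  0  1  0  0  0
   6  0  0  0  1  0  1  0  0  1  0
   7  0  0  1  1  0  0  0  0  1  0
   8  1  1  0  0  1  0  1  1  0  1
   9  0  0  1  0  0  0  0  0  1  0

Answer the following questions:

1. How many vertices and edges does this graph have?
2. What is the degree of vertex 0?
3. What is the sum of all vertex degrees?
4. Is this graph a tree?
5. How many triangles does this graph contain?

Count: 10 vertices, 14 edges.
Vertex 0 has neighbors [1, 8], degree = 2.
Handshaking lemma: 2 * 14 = 28.
A tree on 10 vertices has 9 edges. This graph has 14 edges (5 extra). Not a tree.
Number of triangles = 2.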